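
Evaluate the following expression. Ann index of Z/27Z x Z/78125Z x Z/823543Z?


Exponent = lcm of the cyclic orders; pairwise coprime => product.
3^3*5^7*7^7=27*78125*823543=1737161015625


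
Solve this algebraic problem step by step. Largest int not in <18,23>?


gcd(18,23)=1 => F=ab-a-b=18*23-18-23=414-41=373


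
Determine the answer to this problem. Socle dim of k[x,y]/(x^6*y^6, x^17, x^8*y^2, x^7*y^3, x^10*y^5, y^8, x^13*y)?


Socle = ann(m) = span of standard monomials u with x*u, y*u in I (staircase corners).
Redundant generators: x^10*y^5
Minimal generators: x^17, x^13*y, x^8*y^2, x^7*y^3, x^6*y^6, y^8
Corners: x^5y^7, x^6y^5, x^7y^2, x^12y, x^16
Socle dim=5


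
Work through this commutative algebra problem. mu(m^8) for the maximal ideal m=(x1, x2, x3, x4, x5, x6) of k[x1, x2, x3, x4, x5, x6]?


Graded Nakayama: mu(m^d) = dim_k (m^d/m^(d+1)) = #degree-8 monomials in 6 vars
C(n+d-1,d)=C(13,8)=1287


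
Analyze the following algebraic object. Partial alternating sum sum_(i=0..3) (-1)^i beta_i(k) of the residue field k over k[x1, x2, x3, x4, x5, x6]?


Koszul resolution: beta_i(k)=C(n,i), n=6
sum_(i=0..p) (-1)^i C(n,i) = (-1)^p C(n-1,p)
(-1)^3*C(5,3) = (-1)^3*10 = -10


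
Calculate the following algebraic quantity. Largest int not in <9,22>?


gcd(9,22)=1 => F=ab-a-b=9*22-9-22=198-31=167


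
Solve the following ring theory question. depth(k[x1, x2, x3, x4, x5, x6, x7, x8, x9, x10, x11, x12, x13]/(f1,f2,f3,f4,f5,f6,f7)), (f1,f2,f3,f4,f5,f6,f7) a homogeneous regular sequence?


depth(R)=13
depth(R/I)=13-7=6


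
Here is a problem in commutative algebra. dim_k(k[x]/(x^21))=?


Basis: 1,x,...,x^20
dim=21


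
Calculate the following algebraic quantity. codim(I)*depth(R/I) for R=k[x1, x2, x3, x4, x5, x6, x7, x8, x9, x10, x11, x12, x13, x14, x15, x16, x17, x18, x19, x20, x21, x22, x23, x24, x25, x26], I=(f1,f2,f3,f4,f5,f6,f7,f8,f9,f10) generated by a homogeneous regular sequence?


codim=10, depth=dim(R/I)=26-10=16
Product=10*16=160


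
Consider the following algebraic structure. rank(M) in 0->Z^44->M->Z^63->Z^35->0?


Alt sum=0:
(-1)^0*44 + (-1)^1*? + (-1)^2*63 + (-1)^3*35=0
rank(M)=72


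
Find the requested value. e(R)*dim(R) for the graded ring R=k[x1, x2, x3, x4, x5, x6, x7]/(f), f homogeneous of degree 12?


e(R)=deg(f)=12, dim(R)=7-1=6
e*dim=12*6=72


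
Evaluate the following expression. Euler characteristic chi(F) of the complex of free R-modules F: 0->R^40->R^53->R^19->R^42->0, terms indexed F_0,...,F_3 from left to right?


chi = sum (-1)^i * rank:
(-1)^0*40=40
(-1)^1*53=-53
(-1)^2*19=19
(-1)^3*42=-42
chi=-36


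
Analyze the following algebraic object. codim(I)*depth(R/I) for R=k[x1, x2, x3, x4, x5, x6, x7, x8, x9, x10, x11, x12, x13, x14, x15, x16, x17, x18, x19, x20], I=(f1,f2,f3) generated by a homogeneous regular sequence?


codim=3, depth=dim(R/I)=20-3=17
Product=3*17=51


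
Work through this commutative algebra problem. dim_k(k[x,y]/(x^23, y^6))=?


Basis: x^i*y^j, i<23, j<6
23*6=138


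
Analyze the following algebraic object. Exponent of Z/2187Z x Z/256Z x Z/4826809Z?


Exponent = lcm of the cyclic orders; pairwise coprime => product.
3^7*2^8*13^6=2187*256*4826809=2702395208448


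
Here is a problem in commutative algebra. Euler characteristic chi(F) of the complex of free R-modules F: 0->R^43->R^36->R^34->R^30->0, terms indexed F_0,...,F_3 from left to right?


chi = sum (-1)^i * rank:
(-1)^0*43=43
(-1)^1*36=-36
(-1)^2*34=34
(-1)^3*30=-30
chi=11


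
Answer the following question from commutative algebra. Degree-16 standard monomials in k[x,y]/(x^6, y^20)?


k[x,y], I = (x^6, y^20), d = 16
Need i < 6 and d-i < 20.
Range: 0 <= i <= 5.
H(16) = 6


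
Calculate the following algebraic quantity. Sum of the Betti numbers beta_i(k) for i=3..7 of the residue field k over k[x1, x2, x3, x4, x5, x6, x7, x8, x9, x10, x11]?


Koszul resolution: beta_i(k)=C(n,i), n=11
C(11,3)=165, C(11,4)=330, C(11,5)=462, C(11,6)=462, C(11,7)=330
Sum=1749


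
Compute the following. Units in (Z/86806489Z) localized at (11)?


Local ring = Z/1771561Z.
phi(1771561) = 11^5*(11-1) = 1610510


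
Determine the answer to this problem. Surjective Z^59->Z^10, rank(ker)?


rank(ker) = 59-10 = 49


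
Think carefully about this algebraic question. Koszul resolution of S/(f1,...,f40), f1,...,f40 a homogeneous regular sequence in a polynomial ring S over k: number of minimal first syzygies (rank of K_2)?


Regular sequence => Koszul complex is the minimal free resolution.
Syz_1 minimally generated by Koszul relations f_i*e_j - f_j*e_i (i<j): mu(Syz_1) = beta_2 = C(m,2) = m(m-1)/2
m=40
40*39/2 = 780


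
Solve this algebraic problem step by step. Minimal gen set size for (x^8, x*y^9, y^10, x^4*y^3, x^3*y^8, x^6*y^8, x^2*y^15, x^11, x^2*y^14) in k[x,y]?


Remove redundant (divisible by others).
x^2*y^14 redundant.
x^2*y^15 redundant.
x^11 redundant.
x^6*y^8 redundant.
Min: x^8, x^4*y^3, x^3*y^8, x*y^9, y^10
Count=5


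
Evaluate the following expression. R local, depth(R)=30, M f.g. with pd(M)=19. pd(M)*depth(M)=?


pd+depth=30
depth=30-19=11
pd*depth=19*11=209


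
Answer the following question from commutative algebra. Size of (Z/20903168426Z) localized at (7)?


7-primary part: 20903168426=7^10*74
Size=7^10=282475249


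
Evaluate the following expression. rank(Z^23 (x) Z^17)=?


rank(M(x)N) = rank(M)*rank(N)
23*17 = 391


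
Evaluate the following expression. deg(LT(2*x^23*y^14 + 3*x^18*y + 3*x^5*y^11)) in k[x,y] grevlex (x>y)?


LT: 2*x^23*y^14
deg_x=23, deg_y=14
Total=23+14=37


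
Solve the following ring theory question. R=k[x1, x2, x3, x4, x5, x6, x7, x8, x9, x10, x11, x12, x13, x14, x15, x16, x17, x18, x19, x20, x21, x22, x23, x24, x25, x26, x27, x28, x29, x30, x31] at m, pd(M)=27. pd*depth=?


pd+depth=31
depth=31-27=4
pd*depth=27*4=108


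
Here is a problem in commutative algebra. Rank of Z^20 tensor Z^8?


rank(M(x)N) = rank(M)*rank(N)
20*8 = 160


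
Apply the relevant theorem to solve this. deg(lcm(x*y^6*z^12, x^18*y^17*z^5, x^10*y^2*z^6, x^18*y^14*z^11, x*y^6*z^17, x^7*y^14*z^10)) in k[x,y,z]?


lcm = componentwise max:
x: max(1,18,10,18,1,7)=18
y: max(6,17,2,14,6,14)=17
z: max(12,5,6,11,17,10)=17
Total=18+17+17=52


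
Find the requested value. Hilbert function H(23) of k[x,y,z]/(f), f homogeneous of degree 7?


C(25,2)-C(18,2)=300-153=147


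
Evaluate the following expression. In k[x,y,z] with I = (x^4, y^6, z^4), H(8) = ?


Need i<4, j<6, k<4 with i+j+k=8.
For each i, j ranges over max(0,8-i-3)..min(5,8-i):
  i=0: j in [5,5] -> 1
  i=1: j in [4,5] -> 2
  i=2: j in [3,5] -> 3
  i=3: j in [2,5] -> 4
H(8) = 1+2+3+4 = 10


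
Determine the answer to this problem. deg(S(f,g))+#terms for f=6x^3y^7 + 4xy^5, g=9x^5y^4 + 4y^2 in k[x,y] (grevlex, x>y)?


LT(f)=6x^3y^7, LT(g)=9x^5y^4
lcm(LM)=x^5y^7
S(f,g) (scaled by 54 to clear denominators) = 9x^2*f - 6y^3*g = 36x^3y^5 - 24y^5
2 terms, deg 8.
8+2=10


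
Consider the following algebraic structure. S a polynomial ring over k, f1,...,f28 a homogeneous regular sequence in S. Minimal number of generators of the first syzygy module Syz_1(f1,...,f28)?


Regular sequence => Koszul complex is the minimal free resolution.
Syz_1 minimally generated by Koszul relations f_i*e_j - f_j*e_i (i<j): mu(Syz_1) = beta_2 = C(m,2) = m(m-1)/2
m=28
28*27/2 = 378


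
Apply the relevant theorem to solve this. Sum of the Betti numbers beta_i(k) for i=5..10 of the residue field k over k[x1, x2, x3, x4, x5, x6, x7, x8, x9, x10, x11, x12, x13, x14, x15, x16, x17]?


Koszul resolution: beta_i(k)=C(n,i), n=17
C(17,5)=6188, C(17,6)=12376, C(17,7)=19448, C(17,8)=24310, C(17,9)=24310, C(17,10)=19448
Sum=106080


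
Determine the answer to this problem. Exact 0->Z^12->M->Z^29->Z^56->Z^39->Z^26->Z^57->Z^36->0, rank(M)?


Alt sum=0:
(-1)^0*12 + (-1)^1*? + (-1)^2*29 + (-1)^3*56 + (-1)^4*39 + (-1)^5*26 + (-1)^6*57 + (-1)^7*36=0
rank(M)=19


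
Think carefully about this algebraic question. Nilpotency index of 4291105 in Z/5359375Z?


4291105^k mod 5359375:
k=1: 4291105
k=2: 2277275
k=3: 4373250
k=4: 3644375
k=5: 2143750
k=6: 0
First zero at k = 6


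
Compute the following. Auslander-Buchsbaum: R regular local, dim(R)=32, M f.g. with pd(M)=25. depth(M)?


pd+depth=depth(R)=32
depth=32-25=7


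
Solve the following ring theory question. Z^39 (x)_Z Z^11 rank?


rank(M(x)N) = rank(M)*rank(N)
39*11 = 429


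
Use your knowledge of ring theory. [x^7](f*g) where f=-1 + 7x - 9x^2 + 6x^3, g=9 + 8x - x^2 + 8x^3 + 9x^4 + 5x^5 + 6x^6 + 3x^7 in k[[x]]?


[x^7] = sum a_i*b_j, i+j=7
  -1*3=-3
  7*6=42
  -9*5=-45
  6*9=54
Sum=48


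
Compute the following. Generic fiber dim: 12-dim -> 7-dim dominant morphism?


dim(fiber)=dim(X)-dim(Y)=12-7=5


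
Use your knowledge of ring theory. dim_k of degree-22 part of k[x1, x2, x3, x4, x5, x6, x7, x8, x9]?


C(d+n-1,n-1)=C(30,8)=5852925


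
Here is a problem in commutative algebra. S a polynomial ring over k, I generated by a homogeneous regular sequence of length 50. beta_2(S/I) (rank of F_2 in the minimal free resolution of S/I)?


Regular sequence => Koszul complex is the minimal free resolution.
Syz_1 minimally generated by Koszul relations f_i*e_j - f_j*e_i (i<j): mu(Syz_1) = beta_2 = C(m,2) = m(m-1)/2
m=50
50*49/2 = 1225


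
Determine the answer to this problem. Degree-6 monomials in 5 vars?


C(d+n-1,n-1)=C(10,4)=210


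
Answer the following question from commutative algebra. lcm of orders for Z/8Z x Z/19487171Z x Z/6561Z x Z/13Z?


Exponent = lcm of the cyclic orders; pairwise coprime => product.
2^3*11^7*3^8*13^1=8*19487171*6561*13=13296954208824


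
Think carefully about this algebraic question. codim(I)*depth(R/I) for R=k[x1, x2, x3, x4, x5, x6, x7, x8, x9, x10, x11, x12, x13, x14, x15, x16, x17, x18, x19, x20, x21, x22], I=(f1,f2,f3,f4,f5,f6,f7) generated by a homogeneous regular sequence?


codim=7, depth=dim(R/I)=22-7=15
Product=7*15=105


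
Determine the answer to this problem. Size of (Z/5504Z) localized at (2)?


2-primary part: 5504=2^7*43
Size=2^7=128


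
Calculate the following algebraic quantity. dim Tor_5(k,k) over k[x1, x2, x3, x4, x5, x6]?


Koszul: C(n,i)=C(6,5)=6


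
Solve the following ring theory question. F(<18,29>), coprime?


gcd(18,29)=1 => F=ab-a-b=18*29-18-29=522-47=475


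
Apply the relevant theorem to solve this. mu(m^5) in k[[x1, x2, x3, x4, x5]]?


C(n+d-1,d)=C(9,5)=126


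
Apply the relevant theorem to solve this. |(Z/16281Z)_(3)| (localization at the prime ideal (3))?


3-primary part: 16281=3^5*67
Size=3^5=243


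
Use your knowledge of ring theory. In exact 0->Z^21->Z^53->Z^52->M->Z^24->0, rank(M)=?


Alt sum=0:
(-1)^0*21 + (-1)^1*53 + (-1)^2*52 + (-1)^3*? + (-1)^4*24=0
rank(M)=44


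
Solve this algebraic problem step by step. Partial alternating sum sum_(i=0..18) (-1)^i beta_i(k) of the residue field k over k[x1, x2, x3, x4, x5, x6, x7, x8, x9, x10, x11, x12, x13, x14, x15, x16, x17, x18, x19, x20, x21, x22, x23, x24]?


Koszul resolution: beta_i(k)=C(n,i), n=24
sum_(i=0..p) (-1)^i C(n,i) = (-1)^p C(n-1,p)
(-1)^18*C(23,18) = (-1)^18*33649 = 33649


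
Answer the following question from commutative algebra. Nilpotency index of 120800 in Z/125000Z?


120800^k mod 125000:
k=1: 120800
k=2: 15000
k=3: 0
First zero at k = 3


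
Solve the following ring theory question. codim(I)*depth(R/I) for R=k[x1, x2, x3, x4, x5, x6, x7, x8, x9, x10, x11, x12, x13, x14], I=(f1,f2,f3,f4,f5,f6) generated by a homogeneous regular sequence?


codim=6, depth=dim(R/I)=14-6=8
Product=6*8=48


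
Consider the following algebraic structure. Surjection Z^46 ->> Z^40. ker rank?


rank(ker) = 46-40 = 6


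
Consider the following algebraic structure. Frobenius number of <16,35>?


gcd(16,35)=1 => F=ab-a-b=16*35-16-35=560-51=509


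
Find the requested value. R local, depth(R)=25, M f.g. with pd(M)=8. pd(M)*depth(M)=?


pd+depth=25
depth=25-8=17
pd*depth=8*17=136


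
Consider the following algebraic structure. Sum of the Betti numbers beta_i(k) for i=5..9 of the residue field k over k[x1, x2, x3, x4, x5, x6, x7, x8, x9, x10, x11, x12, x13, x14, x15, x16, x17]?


Koszul resolution: beta_i(k)=C(n,i), n=17
C(17,5)=6188, C(17,6)=12376, C(17,7)=19448, C(17,8)=24310, C(17,9)=24310
Sum=86632


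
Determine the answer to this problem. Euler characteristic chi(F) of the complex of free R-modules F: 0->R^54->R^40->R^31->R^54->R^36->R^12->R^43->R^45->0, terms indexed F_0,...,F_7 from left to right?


chi = sum (-1)^i * rank:
(-1)^0*54=54
(-1)^1*40=-40
(-1)^2*31=31
(-1)^3*54=-54
(-1)^4*36=36
(-1)^5*12=-12
(-1)^6*43=43
(-1)^7*45=-45
chi=13


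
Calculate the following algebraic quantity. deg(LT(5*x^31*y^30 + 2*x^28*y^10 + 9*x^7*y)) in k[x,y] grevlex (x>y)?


LT: 5*x^31*y^30
deg_x=31, deg_y=30
Total=31+30=61


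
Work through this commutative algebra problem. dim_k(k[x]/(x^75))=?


Basis: 1,x,...,x^74
dim=75


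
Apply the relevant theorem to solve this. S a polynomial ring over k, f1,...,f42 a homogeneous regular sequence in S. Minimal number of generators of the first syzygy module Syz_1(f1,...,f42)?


Regular sequence => Koszul complex is the minimal free resolution.
Syz_1 minimally generated by Koszul relations f_i*e_j - f_j*e_i (i<j): mu(Syz_1) = beta_2 = C(m,2) = m(m-1)/2
m=42
42*41/2 = 861


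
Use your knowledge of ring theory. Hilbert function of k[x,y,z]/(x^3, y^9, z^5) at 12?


Need i<3, j<9, k<5 with i+j+k=12.
For each i, j ranges over max(0,12-i-4)..min(8,12-i):
  i=0: j in [8,8] -> 1
  i=1: j in [7,8] -> 2
  i=2: j in [6,8] -> 3
H(12) = 1+2+3 = 6


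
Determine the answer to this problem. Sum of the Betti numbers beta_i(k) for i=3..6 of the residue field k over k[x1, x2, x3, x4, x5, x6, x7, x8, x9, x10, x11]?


Koszul resolution: beta_i(k)=C(n,i), n=11
C(11,3)=165, C(11,4)=330, C(11,5)=462, C(11,6)=462
Sum=1419


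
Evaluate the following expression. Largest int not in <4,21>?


gcd(4,21)=1 => F=ab-a-b=4*21-4-21=84-25=59


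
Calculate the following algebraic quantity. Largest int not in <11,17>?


gcd(11,17)=1 => F=ab-a-b=11*17-11-17=187-28=159


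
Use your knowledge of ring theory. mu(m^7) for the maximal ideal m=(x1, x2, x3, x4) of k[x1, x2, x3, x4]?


Graded Nakayama: mu(m^d) = dim_k (m^d/m^(d+1)) = #degree-7 monomials in 4 vars
C(n+d-1,d)=C(10,7)=120


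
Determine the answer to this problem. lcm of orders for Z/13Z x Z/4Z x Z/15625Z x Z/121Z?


Exponent = lcm of the cyclic orders; pairwise coprime => product.
13^1*2^2*5^6*11^2=13*4*15625*121=98312500


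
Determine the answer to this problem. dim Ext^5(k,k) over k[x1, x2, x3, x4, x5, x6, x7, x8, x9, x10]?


C(n,i)=C(10,5)=252


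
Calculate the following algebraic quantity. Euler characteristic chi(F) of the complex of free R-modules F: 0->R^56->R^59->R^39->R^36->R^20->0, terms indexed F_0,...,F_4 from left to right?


chi = sum (-1)^i * rank:
(-1)^0*56=56
(-1)^1*59=-59
(-1)^2*39=39
(-1)^3*36=-36
(-1)^4*20=20
chi=20


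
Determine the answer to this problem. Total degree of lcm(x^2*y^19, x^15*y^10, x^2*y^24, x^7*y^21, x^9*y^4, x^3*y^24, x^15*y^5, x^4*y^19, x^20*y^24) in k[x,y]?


lcm = componentwise max:
x: max(2,15,2,7,9,3,15,4,20)=20
y: max(19,10,24,21,4,24,5,19,24)=24
Total=20+24=44


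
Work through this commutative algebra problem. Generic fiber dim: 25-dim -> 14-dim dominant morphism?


dim(fiber)=dim(X)-dim(Y)=25-14=11


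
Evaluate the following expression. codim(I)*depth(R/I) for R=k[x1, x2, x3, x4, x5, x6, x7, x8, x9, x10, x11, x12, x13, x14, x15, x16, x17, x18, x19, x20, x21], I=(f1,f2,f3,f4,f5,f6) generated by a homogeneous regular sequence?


codim=6, depth=dim(R/I)=21-6=15
Product=6*15=90


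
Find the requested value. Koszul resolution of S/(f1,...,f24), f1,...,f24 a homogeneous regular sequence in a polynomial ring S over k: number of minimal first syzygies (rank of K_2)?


Regular sequence => Koszul complex is the minimal free resolution.
Syz_1 minimally generated by Koszul relations f_i*e_j - f_j*e_i (i<j): mu(Syz_1) = beta_2 = C(m,2) = m(m-1)/2
m=24
24*23/2 = 276


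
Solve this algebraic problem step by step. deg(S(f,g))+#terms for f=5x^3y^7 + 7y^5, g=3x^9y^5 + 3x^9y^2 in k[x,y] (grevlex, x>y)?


LT(f)=5x^3y^7, LT(g)=3x^9y^5
lcm(LM)=x^9y^7
S(f,g) (scaled by 15 to clear denominators) = 3x^6*f - 5y^2*g = -15x^9y^4 + 21x^6y^5
2 terms, deg 13.
13+2=15


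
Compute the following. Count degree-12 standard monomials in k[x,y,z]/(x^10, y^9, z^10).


Need i<10, j<9, k<10 with i+j+k=12.
For each i, j ranges over max(0,12-i-9)..min(8,12-i):
  i=0: j in [3,8] -> 6
  i=1: j in [2,8] -> 7
  i=2: j in [1,8] -> 8
  i=3: j in [0,8] -> 9
  i=4: j in [0,8] -> 9
  i=5: j in [0,7] -> 8
  i=6: j in [0,6] -> 7
  i=7: j in [0,5] -> 6
  i=8: j in [0,4] -> 5
  i=9: j in [0,3] -> 4
H(12) = 6+7+8+9+9+8+7+6+5+4 = 69


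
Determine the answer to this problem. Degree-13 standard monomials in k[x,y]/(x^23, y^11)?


k[x,y], I = (x^23, y^11), d = 13
Need i < 23 and d-i < 11.
Range: 3 <= i <= 13.
H(13) = 11


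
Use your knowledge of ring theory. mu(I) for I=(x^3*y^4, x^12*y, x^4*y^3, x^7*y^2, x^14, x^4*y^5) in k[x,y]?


Remove redundant (divisible by others).
x^4*y^5 redundant.
Min: x^14, x^12*y, x^7*y^2, x^4*y^3, x^3*y^4
Count=5


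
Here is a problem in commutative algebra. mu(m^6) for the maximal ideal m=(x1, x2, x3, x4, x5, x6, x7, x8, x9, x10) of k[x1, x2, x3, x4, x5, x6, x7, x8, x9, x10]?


Graded Nakayama: mu(m^d) = dim_k (m^d/m^(d+1)) = #degree-6 monomials in 10 vars
C(n+d-1,d)=C(15,6)=5005


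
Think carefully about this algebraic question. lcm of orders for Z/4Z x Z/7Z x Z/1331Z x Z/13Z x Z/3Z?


Exponent = lcm of the cyclic orders; pairwise coprime => product.
2^2*7^1*11^3*13^1*3^1=4*7*1331*13*3=1453452


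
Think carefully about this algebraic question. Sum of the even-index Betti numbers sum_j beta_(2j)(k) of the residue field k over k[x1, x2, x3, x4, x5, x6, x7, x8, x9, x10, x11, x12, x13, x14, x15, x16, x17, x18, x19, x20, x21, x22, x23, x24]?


Koszul resolution: beta_i(k)=C(n,i), n=24
sum_even C(24,i) = 2^(n-1) = 2^23 = 8388608


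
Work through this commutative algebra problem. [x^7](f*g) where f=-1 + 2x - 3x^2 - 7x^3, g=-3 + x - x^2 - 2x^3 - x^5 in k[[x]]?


[x^7] = sum a_i*b_j, i+j=7
  -3*-1=3
Sum=3


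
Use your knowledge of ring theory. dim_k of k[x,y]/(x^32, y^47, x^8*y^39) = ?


k[x,y]/I, I = (x^32, y^47, x^8*y^39)
Rect: 32x47=1504. Corner: (32-8)x(47-39)=192.
dim = 1504-192 = 1312


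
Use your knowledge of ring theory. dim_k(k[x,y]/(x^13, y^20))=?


Basis: x^i*y^j, i<13, j<20
13*20=260


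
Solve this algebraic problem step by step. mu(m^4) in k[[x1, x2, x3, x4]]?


C(n+d-1,d)=C(7,4)=35


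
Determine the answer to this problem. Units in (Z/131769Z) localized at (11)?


Local ring = Z/14641Z.
phi(14641) = 11^3*(11-1) = 13310


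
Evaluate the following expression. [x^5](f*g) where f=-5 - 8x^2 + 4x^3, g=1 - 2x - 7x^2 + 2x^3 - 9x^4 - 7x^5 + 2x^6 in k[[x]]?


[x^5] = sum a_i*b_j, i+j=5
  -5*-7=35
  -8*2=-16
  4*-7=-28
Sum=-9


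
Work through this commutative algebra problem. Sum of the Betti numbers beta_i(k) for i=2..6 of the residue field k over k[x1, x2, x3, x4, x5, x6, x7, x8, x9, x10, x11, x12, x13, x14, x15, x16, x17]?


Koszul resolution: beta_i(k)=C(n,i), n=17
C(17,2)=136, C(17,3)=680, C(17,4)=2380, C(17,5)=6188, C(17,6)=12376
Sum=21760


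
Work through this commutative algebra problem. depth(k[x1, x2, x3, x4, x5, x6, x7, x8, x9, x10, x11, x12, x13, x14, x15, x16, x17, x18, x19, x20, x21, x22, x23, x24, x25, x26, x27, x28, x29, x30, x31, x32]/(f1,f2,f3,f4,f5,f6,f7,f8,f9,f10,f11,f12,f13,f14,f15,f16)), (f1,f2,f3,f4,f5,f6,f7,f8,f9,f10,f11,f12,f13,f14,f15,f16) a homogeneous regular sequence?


depth(R)=32
depth(R/I)=32-16=16


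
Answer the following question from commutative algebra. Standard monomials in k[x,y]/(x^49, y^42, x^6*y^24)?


k[x,y]/I, I = (x^49, y^42, x^6*y^24)
Rect: 49x42=2058. Corner: (49-6)x(42-24)=774.
dim = 2058-774 = 1284


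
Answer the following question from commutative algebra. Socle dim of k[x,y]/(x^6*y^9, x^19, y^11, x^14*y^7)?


Socle = ann(m) = span of standard monomials u with x*u, y*u in I (staircase corners).
Minimal generators: x^19, x^14*y^7, x^6*y^9, y^11
Corners: x^5y^10, x^13y^8, x^18y^6
Socle dim=3


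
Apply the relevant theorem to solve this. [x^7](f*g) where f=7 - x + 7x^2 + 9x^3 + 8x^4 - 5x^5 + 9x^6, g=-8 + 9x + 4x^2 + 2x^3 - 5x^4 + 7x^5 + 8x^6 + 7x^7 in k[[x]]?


[x^7] = sum a_i*b_j, i+j=7
  7*7=49
  -1*8=-8
  7*7=49
  9*-5=-45
  8*2=16
  -5*4=-20
  9*9=81
Sum=122


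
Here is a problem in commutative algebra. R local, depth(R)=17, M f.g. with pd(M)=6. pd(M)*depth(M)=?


pd+depth=17
depth=17-6=11
pd*depth=6*11=66


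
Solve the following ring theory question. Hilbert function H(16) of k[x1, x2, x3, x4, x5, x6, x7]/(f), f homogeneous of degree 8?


C(22,6)-C(14,6)=74613-3003=71610


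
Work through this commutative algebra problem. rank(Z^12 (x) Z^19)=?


rank(M(x)N) = rank(M)*rank(N)
12*19 = 228


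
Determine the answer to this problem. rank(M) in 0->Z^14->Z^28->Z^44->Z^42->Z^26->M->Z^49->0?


Alt sum=0:
(-1)^0*14 + (-1)^1*28 + (-1)^2*44 + (-1)^3*42 + (-1)^4*26 + (-1)^5*? + (-1)^6*49=0
rank(M)=63


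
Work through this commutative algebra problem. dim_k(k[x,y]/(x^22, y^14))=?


Basis: x^i*y^j, i<22, j<14
22*14=308


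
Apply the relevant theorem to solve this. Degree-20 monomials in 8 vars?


C(d+n-1,n-1)=C(27,7)=888030


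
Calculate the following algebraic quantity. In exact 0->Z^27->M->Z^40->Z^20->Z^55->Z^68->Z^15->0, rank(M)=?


Alt sum=0:
(-1)^0*27 + (-1)^1*? + (-1)^2*40 + (-1)^3*20 + (-1)^4*55 + (-1)^5*68 + (-1)^6*15=0
rank(M)=49


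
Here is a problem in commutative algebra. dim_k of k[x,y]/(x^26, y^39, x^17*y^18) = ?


k[x,y]/I, I = (x^26, y^39, x^17*y^18)
Rect: 26x39=1014. Corner: (26-17)x(39-18)=189.
dim = 1014-189 = 825


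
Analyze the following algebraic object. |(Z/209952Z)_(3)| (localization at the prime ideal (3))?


3-primary part: 209952=3^8*32
Size=3^8=6561


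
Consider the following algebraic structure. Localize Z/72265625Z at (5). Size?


5-primary part: 72265625=5^9*37
Size=5^9=1953125


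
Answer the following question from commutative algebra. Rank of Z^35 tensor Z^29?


rank(M(x)N) = rank(M)*rank(N)
35*29 = 1015


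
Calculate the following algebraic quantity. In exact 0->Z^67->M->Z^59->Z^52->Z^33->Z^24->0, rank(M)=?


Alt sum=0:
(-1)^0*67 + (-1)^1*? + (-1)^2*59 + (-1)^3*52 + (-1)^4*33 + (-1)^5*24=0
rank(M)=83


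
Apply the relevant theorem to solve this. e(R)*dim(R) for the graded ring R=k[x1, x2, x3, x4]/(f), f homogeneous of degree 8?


e(R)=deg(f)=8, dim(R)=4-1=3
e*dim=8*3=24


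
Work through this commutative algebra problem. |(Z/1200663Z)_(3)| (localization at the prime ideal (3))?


3-primary part: 1200663=3^9*61
Size=3^9=19683


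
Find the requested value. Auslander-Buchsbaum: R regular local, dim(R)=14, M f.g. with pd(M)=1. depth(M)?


pd+depth=depth(R)=14
depth=14-1=13


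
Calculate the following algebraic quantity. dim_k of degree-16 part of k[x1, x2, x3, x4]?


C(d+n-1,n-1)=C(19,3)=969


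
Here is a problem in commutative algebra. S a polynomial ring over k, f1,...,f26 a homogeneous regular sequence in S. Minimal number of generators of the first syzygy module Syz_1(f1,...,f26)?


Regular sequence => Koszul complex is the minimal free resolution.
Syz_1 minimally generated by Koszul relations f_i*e_j - f_j*e_i (i<j): mu(Syz_1) = beta_2 = C(m,2) = m(m-1)/2
m=26
26*25/2 = 325


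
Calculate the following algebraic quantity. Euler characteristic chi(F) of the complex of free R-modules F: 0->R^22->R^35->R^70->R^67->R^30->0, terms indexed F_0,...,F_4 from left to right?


chi = sum (-1)^i * rank:
(-1)^0*22=22
(-1)^1*35=-35
(-1)^2*70=70
(-1)^3*67=-67
(-1)^4*30=30
chi=20


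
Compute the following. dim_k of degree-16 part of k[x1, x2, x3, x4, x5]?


C(d+n-1,n-1)=C(20,4)=4845


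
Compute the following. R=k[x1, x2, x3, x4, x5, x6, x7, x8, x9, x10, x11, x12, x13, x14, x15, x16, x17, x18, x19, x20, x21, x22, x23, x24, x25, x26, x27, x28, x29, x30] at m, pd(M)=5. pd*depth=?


pd+depth=30
depth=30-5=25
pd*depth=5*25=125


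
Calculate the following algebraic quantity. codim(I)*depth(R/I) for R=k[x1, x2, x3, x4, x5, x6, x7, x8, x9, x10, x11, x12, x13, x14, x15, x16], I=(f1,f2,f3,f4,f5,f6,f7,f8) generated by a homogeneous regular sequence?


codim=8, depth=dim(R/I)=16-8=8
Product=8*8=64


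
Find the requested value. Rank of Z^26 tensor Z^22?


rank(M(x)N) = rank(M)*rank(N)
26*22 = 572


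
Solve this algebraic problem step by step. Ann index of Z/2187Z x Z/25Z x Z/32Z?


Exponent = lcm of the cyclic orders; pairwise coprime => product.
3^7*5^2*2^5=2187*25*32=1749600


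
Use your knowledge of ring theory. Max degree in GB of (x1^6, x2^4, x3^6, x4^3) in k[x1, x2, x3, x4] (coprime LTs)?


Pure powers, coprime LTs => already GB.
Degrees: 6, 4, 6, 3
Max=6


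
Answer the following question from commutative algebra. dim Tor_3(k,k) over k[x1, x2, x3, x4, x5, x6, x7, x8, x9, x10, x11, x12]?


Koszul: C(n,i)=C(12,3)=220


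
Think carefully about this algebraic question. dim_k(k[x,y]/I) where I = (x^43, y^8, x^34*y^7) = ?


k[x,y]/I, I = (x^43, y^8, x^34*y^7)
Rect: 43x8=344. Corner: (43-34)x(8-7)=9.
dim = 344-9 = 335


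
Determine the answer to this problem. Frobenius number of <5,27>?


gcd(5,27)=1 => F=ab-a-b=5*27-5-27=135-32=103


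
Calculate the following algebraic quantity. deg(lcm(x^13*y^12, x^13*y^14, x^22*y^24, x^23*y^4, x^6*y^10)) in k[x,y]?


lcm = componentwise max:
x: max(13,13,22,23,6)=23
y: max(12,14,24,4,10)=24
Total=23+24=47


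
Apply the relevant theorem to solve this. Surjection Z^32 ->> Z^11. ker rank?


rank(ker) = 32-11 = 21


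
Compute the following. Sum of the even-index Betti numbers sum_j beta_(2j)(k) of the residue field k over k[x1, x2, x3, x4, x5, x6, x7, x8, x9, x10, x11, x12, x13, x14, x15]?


Koszul resolution: beta_i(k)=C(n,i), n=15
sum_even C(15,i) = 2^(n-1) = 2^14 = 16384


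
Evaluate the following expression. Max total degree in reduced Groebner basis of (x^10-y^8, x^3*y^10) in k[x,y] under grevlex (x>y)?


LT(f1)=x^10, LT(f2)=x^3y^10, lcm=x^10y^10
S(f1,f2) = y^10*f1 - x^7*f2 = -y^18
Reduced GB = {f1, f2, y^18}; degrees 10, 13, 18
Max = 18


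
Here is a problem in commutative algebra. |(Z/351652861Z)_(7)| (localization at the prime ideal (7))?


7-primary part: 351652861=7^8*61
Size=7^8=5764801


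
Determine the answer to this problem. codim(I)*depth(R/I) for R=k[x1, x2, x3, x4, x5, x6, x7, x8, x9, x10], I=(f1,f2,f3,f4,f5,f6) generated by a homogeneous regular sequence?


codim=6, depth=dim(R/I)=10-6=4
Product=6*4=24


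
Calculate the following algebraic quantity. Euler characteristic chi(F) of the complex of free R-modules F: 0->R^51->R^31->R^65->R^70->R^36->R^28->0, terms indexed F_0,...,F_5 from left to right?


chi = sum (-1)^i * rank:
(-1)^0*51=51
(-1)^1*31=-31
(-1)^2*65=65
(-1)^3*70=-70
(-1)^4*36=36
(-1)^5*28=-28
chi=23


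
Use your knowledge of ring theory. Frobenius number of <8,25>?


gcd(8,25)=1 => F=ab-a-b=8*25-8-25=200-33=167


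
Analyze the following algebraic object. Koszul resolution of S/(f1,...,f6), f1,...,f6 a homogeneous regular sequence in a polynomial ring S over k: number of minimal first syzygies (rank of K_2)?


Regular sequence => Koszul complex is the minimal free resolution.
Syz_1 minimally generated by Koszul relations f_i*e_j - f_j*e_i (i<j): mu(Syz_1) = beta_2 = C(m,2) = m(m-1)/2
m=6
6*5/2 = 15


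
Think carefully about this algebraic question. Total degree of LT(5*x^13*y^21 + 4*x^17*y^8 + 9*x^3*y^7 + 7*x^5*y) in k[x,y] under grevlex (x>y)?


LT: 5*x^13*y^21
deg_x=13, deg_y=21
Total=13+21=34


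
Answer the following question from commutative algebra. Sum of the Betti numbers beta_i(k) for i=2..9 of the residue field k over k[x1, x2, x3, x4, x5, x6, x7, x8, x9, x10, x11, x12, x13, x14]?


Koszul resolution: beta_i(k)=C(n,i), n=14
C(14,2)=91, C(14,3)=364, C(14,4)=1001, C(14,5)=2002, C(14,6)=3003, C(14,7)=3432, C(14,8)=3003, C(14,9)=2002
Sum=14898


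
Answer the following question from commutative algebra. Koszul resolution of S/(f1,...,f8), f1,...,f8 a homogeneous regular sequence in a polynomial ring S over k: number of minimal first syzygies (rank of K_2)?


Regular sequence => Koszul complex is the minimal free resolution.
Syz_1 minimally generated by Koszul relations f_i*e_j - f_j*e_i (i<j): mu(Syz_1) = beta_2 = C(m,2) = m(m-1)/2
m=8
8*7/2 = 28


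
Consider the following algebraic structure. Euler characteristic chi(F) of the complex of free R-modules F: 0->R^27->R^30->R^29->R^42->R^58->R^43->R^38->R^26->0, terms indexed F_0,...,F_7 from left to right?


chi = sum (-1)^i * rank:
(-1)^0*27=27
(-1)^1*30=-30
(-1)^2*29=29
(-1)^3*42=-42
(-1)^4*58=58
(-1)^5*43=-43
(-1)^6*38=38
(-1)^7*26=-26
chi=11


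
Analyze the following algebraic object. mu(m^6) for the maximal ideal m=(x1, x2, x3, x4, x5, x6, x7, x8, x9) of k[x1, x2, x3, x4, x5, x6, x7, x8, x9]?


Graded Nakayama: mu(m^d) = dim_k (m^d/m^(d+1)) = #degree-6 monomials in 9 vars
C(n+d-1,d)=C(14,6)=3003


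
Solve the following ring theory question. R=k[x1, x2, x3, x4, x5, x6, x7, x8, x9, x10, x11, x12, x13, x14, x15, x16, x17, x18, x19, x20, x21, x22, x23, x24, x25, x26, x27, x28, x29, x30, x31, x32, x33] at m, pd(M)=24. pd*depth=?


pd+depth=33
depth=33-24=9
pd*depth=24*9=216


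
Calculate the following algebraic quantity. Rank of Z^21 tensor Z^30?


rank(M(x)N) = rank(M)*rank(N)
21*30 = 630


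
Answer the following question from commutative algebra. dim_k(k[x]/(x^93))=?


Basis: 1,x,...,x^92
dim=93


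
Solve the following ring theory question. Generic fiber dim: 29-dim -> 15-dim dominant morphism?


dim(fiber)=dim(X)-dim(Y)=29-15=14


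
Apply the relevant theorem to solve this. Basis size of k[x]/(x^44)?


Basis: 1,x,...,x^43
dim=44


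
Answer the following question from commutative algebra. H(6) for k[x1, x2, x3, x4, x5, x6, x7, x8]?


C(d+n-1,n-1)=C(13,7)=1716


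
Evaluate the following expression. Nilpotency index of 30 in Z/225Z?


30^k mod 225:
k=1: 30
k=2: 0
First zero at k = 2


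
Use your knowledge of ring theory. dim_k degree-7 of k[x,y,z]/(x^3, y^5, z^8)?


Need i<3, j<5, k<8 with i+j+k=7.
For each i, j ranges over max(0,7-i-7)..min(4,7-i):
  i=0: j in [0,4] -> 5
  i=1: j in [0,4] -> 5
  i=2: j in [0,4] -> 5
H(7) = 5+5+5 = 15


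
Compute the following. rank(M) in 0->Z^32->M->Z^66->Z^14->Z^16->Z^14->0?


Alt sum=0:
(-1)^0*32 + (-1)^1*? + (-1)^2*66 + (-1)^3*14 + (-1)^4*16 + (-1)^5*14=0
rank(M)=86


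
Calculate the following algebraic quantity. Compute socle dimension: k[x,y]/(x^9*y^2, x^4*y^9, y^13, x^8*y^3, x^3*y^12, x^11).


Socle = ann(m) = span of standard monomials u with x*u, y*u in I (staircase corners).
Minimal generators: x^11, x^9*y^2, x^8*y^3, x^4*y^9, x^3*y^12, y^13
Corners: x^2y^12, x^3y^11, x^7y^8, x^8y^2, x^10y
Socle dim=5


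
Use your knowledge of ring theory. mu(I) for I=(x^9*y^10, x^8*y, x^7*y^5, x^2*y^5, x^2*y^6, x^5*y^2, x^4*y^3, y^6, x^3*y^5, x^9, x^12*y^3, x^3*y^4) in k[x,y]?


Remove redundant (divisible by others).
x^2*y^6 redundant.
x^12*y^3 redundant.
x^9*y^10 redundant.
x^7*y^5 redundant.
x^3*y^5 redundant.
Min: x^9, x^8*y, x^5*y^2, x^4*y^3, x^3*y^4, x^2*y^5, y^6
Count=7


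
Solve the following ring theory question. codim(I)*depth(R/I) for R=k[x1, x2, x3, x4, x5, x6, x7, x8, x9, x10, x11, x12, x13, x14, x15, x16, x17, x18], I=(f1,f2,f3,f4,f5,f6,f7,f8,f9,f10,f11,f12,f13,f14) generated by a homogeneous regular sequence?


codim=14, depth=dim(R/I)=18-14=4
Product=14*4=56


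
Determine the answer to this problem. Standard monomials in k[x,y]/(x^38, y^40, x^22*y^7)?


k[x,y]/I, I = (x^38, y^40, x^22*y^7)
Rect: 38x40=1520. Corner: (38-22)x(40-7)=528.
dim = 1520-528 = 992


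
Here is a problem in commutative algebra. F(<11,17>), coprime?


gcd(11,17)=1 => F=ab-a-b=11*17-11-17=187-28=159


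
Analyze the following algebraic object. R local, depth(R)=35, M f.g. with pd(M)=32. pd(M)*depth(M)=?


pd+depth=35
depth=35-32=3
pd*depth=32*3=96


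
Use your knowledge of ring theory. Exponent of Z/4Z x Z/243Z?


Exponent = lcm of the cyclic orders; pairwise coprime => product.
2^2*3^5=4*243=972


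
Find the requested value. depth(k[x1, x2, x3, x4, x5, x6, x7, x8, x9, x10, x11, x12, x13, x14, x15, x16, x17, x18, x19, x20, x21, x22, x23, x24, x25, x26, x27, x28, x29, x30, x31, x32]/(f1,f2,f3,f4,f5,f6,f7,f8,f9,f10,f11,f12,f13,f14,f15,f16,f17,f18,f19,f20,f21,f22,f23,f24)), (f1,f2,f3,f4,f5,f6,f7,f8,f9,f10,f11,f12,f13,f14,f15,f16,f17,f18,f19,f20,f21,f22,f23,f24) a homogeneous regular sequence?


depth(R)=32
depth(R/I)=32-24=8


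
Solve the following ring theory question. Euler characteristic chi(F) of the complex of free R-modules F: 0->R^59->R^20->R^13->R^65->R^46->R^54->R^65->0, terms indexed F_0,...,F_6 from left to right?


chi = sum (-1)^i * rank:
(-1)^0*59=59
(-1)^1*20=-20
(-1)^2*13=13
(-1)^3*65=-65
(-1)^4*46=46
(-1)^5*54=-54
(-1)^6*65=65
chi=44


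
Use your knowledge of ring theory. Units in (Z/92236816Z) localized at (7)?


Local ring = Z/5764801Z.
phi(5764801) = 7^7*(7-1) = 4941258


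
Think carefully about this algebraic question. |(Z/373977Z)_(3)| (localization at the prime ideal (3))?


3-primary part: 373977=3^9*19
Size=3^9=19683


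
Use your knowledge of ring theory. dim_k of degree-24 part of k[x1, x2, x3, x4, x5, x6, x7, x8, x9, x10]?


C(d+n-1,n-1)=C(33,9)=38567100


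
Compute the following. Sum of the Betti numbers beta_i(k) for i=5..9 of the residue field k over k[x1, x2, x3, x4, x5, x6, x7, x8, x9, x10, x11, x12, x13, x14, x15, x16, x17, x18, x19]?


Koszul resolution: beta_i(k)=C(n,i), n=19
C(19,5)=11628, C(19,6)=27132, C(19,7)=50388, C(19,8)=75582, C(19,9)=92378
Sum=257108


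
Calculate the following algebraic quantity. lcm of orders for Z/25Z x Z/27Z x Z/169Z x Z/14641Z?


Exponent = lcm of the cyclic orders; pairwise coprime => product.
5^2*3^3*13^2*11^4=25*27*169*14641=1670172075


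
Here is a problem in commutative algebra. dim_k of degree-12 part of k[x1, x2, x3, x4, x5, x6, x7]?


C(d+n-1,n-1)=C(18,6)=18564


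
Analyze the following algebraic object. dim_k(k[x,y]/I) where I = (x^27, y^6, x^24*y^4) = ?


k[x,y]/I, I = (x^27, y^6, x^24*y^4)
Rect: 27x6=162. Corner: (27-24)x(6-4)=6.
dim = 162-6 = 156


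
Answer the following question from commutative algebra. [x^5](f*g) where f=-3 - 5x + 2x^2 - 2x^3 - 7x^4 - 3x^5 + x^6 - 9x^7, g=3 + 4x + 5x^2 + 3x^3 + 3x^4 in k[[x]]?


[x^5] = sum a_i*b_j, i+j=5
  -5*3=-15
  2*3=6
  -2*5=-10
  -7*4=-28
  -3*3=-9
Sum=-56


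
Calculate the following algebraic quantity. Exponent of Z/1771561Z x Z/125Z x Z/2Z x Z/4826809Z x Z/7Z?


Exponent = lcm of the cyclic orders; pairwise coprime => product.
11^6*5^3*2^1*13^6*7^1=1771561*125*2*4826809*7=14964226512985750


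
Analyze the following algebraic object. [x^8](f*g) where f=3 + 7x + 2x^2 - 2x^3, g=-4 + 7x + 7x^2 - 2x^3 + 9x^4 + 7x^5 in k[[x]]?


[x^8] = sum a_i*b_j, i+j=8
  -2*7=-14
Sum=-14


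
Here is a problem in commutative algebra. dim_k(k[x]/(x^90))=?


Basis: 1,x,...,x^89
dim=90


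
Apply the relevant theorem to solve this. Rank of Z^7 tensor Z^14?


rank(M(x)N) = rank(M)*rank(N)
7*14 = 98


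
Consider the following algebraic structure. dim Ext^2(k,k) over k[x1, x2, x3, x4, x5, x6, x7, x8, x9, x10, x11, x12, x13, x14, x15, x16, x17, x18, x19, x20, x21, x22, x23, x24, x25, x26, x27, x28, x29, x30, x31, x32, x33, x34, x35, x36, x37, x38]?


C(n,i)=C(38,2)=703


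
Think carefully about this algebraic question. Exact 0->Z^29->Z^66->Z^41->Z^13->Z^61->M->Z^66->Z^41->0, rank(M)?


Alt sum=0:
(-1)^0*29 + (-1)^1*66 + (-1)^2*41 + (-1)^3*13 + (-1)^4*61 + (-1)^5*? + (-1)^6*66 + (-1)^7*41=0
rank(M)=77


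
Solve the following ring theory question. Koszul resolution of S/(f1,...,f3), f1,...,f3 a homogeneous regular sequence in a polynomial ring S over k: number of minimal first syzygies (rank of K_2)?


Regular sequence => Koszul complex is the minimal free resolution.
Syz_1 minimally generated by Koszul relations f_i*e_j - f_j*e_i (i<j): mu(Syz_1) = beta_2 = C(m,2) = m(m-1)/2
m=3
3*2/2 = 3


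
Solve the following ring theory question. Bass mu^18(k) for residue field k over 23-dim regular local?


C(n,i)=C(23,18)=33649


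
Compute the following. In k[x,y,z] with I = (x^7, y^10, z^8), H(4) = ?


Need i<7, j<10, k<8 with i+j+k=4.
For each i, j ranges over max(0,4-i-7)..min(9,4-i):
  i=0: j in [0,4] -> 5
  i=1: j in [0,3] -> 4
  i=2: j in [0,2] -> 3
  i=3: j in [0,1] -> 2
  i=4: j in [0,0] -> 1
H(4) = 5+4+3+2+1 = 15


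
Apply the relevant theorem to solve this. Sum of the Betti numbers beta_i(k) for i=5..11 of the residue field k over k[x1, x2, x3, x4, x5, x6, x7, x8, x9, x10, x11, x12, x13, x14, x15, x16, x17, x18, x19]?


Koszul resolution: beta_i(k)=C(n,i), n=19
C(19,5)=11628, C(19,6)=27132, C(19,7)=50388, C(19,8)=75582, C(19,9)=92378, C(19,10)=92378, C(19,11)=75582
Sum=425068


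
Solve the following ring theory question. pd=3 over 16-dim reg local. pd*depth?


pd+depth=16
depth=16-3=13
pd*depth=3*13=39


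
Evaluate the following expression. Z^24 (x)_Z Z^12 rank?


rank(M(x)N) = rank(M)*rank(N)
24*12 = 288


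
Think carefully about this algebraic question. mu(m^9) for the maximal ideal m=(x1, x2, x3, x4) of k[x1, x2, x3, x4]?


Graded Nakayama: mu(m^d) = dim_k (m^d/m^(d+1)) = #degree-9 monomials in 4 vars
C(n+d-1,d)=C(12,9)=220


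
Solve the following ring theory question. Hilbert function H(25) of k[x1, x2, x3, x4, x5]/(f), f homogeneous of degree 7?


C(29,4)-C(22,4)=23751-7315=16436


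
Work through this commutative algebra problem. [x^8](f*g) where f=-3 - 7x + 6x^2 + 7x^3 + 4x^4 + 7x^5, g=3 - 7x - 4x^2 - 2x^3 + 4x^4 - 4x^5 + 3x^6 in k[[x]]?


[x^8] = sum a_i*b_j, i+j=8
  6*3=18
  7*-4=-28
  4*4=16
  7*-2=-14
Sum=-8


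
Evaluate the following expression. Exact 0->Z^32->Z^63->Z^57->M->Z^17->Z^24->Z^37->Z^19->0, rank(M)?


Alt sum=0:
(-1)^0*32 + (-1)^1*63 + (-1)^2*57 + (-1)^3*? + (-1)^4*17 + (-1)^5*24 + (-1)^6*37 + (-1)^7*19=0
rank(M)=37


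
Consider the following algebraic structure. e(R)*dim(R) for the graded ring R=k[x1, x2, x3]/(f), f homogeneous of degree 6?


e(R)=deg(f)=6, dim(R)=3-1=2
e*dim=6*2=12


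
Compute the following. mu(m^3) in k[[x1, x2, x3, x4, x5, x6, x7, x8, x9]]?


C(n+d-1,d)=C(11,3)=165


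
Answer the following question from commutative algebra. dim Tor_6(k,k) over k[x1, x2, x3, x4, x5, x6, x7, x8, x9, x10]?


Koszul: C(n,i)=C(10,6)=210


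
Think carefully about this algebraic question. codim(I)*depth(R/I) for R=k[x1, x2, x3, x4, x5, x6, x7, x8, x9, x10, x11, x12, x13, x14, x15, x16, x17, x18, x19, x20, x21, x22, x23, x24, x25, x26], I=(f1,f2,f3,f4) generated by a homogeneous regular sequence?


codim=4, depth=dim(R/I)=26-4=22
Product=4*22=88


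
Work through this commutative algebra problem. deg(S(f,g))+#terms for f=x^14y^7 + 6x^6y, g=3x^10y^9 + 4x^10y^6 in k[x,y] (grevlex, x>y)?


LT(f)=x^14y^7, LT(g)=3x^10y^9
lcm(LM)=x^14y^9
S(f,g) (scaled by 3 to clear denominators) = 3y^2*f - x^4*g = -4x^14y^6 + 18x^6y^3
2 terms, deg 20.
20+2=22


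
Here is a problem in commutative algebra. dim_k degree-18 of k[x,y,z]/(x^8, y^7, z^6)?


Need i<8, j<7, k<6 with i+j+k=18.
For each i, j ranges over max(0,18-i-5)..min(6,18-i):
  i=0: j in [13,6] -> 0
  i=1: j in [12,6] -> 0
  i=2: j in [11,6] -> 0
  i=3: j in [10,6] -> 0
  i=4: j in [9,6] -> 0
  i=5: j in [8,6] -> 0
  i=6: j in [7,6] -> 0
  i=7: j in [6,6] -> 1
H(18) = 0+0+0+0+0+0+0+1 = 1
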